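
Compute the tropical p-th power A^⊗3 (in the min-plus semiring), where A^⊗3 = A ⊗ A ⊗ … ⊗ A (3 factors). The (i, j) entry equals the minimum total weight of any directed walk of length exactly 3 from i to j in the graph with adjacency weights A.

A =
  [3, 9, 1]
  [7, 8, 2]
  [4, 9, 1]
A^⊗3 =
  [6, 11, 3]
  [7, 12, 4]
  [6, 11, 3]

Each entry (A^⊗3)_ij equals the minimum over all length-3 walks i = v_0 → v_1 → … → v_3 = j of Σ_t A[v_t][v_{t+1}]. For example, for (i, j) = (0, 2) we minimise over 9 possible intermediate vertex sequences; the minimum is 3, attained along the walk 0 → 2 → 2 → 2.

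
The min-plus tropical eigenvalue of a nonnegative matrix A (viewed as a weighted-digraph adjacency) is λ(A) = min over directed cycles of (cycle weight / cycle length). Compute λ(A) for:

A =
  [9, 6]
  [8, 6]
λ(A) = 6

Enumerate directed cycles and compute their means (weight / length). Sample:
  cycle 0 → 0: weight = 9, length = 1, mean = 9/1 ≈ 9.000
  cycle 1 → 1: weight = 6, length = 1, mean = 6/1 ≈ 6.000
  cycle 0 → 1 → 0: weight = 14, length = 2, mean = 14/2 ≈ 7.000
  cycle 1 → 0 → 1: weight = 14, length = 2, mean = 14/2 ≈ 7.000
Minimum mean = 6.000, attained e.g. along the cycle 1 → 1 with weight 6 and length 1. So λ(A) = 6/1 = 6.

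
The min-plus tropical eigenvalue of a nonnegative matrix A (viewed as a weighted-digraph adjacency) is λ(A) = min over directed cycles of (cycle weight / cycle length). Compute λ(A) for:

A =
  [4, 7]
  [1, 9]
λ(A) = 4

Enumerate directed cycles and compute their means (weight / length). Sample:
  cycle 0 → 0: weight = 4, length = 1, mean = 4/1 ≈ 4.000
  cycle 1 → 1: weight = 9, length = 1, mean = 9/1 ≈ 9.000
  cycle 0 → 1 → 0: weight = 8, length = 2, mean = 8/2 ≈ 4.000
  cycle 1 → 0 → 1: weight = 8, length = 2, mean = 8/2 ≈ 4.000
Minimum mean = 4.000, attained e.g. along the cycle 0 → 0 with weight 4 and length 1. So λ(A) = 4/1 = 4.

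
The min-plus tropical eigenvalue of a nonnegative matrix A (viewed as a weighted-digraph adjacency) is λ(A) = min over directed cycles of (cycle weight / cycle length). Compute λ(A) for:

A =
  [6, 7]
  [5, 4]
λ(A) = 4

Enumerate directed cycles and compute their means (weight / length). Sample:
  cycle 0 → 0: weight = 6, length = 1, mean = 6/1 ≈ 6.000
  cycle 1 → 1: weight = 4, length = 1, mean = 4/1 ≈ 4.000
  cycle 0 → 1 → 0: weight = 12, length = 2, mean = 12/2 ≈ 6.000
  cycle 1 → 0 → 1: weight = 12, length = 2, mean = 12/2 ≈ 6.000
Minimum mean = 4.000, attained e.g. along the cycle 1 → 1 with weight 4 and length 1. So λ(A) = 4/1 = 4.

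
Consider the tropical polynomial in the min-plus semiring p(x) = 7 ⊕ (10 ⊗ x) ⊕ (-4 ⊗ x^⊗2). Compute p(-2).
p(-2) = -8

A tropical monomial a ⊗ x^⊗i evaluates to a + i · x. Evaluating each term at x = -2:
  Term 0 contributes 7 + 0 · -2 = 7
  Term 1 contributes 10 + 1 · -2 = 8
  Term 2 contributes -4 + 2 · -2 = -8
p(-2) = ⊕ of these = min[7, 8, -8] = -8.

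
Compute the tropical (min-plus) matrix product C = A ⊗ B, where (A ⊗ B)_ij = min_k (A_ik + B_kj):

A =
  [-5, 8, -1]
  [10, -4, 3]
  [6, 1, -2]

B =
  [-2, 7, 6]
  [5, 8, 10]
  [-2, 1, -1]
A ⊗ B =
  [-7, 0, -2]
  [1, 4, 2]
  [-4, -1, -3]

Apply the min-plus product entry-by-entry:
  C[0][0] = min over k of (A[0][0] + B[0][0] = -5 + -2 = -7, A[0][1] + B[1][0] = 8 + 5 = 13, A[0][2] + B[2][0] = -1 + -2 = -3) = -7 (attained at k = 0)
  C[0][1] = min over k of (A[0][0] + B[0][1] = -5 + 7 = 2, A[0][1] + B[1][1] = 8 + 8 = 16, A[0][2] + B[2][1] = -1 + 1 = 0) = 0 (attained at k = 2)
  C[0][2] = min over k of (A[0][0] + B[0][2] = -5 + 6 = 1, A[0][1] + B[1][2] = 8 + 10 = 18, A[0][2] + B[2][2] = -1 + -1 = -2) = -2 (attained at k = 2)
  C[1][0] = min over k of (A[1][0] + B[0][0] = 10 + -2 = 8, A[1][1] + B[1][0] = -4 + 5 = 1, A[1][2] + B[2][0] = 3 + -2 = 1) = 1 (attained at k = 1)
  C[1][1] = min over k of (A[1][0] + B[0][1] = 10 + 7 = 17, A[1][1] + B[1][1] = -4 + 8 = 4, A[1][2] + B[2][1] = 3 + 1 = 4) = 4 (attained at k = 1)
  C[1][2] = min over k of (A[1][0] + B[0][2] = 10 + 6 = 16, A[1][1] + B[1][2] = -4 + 10 = 6, A[1][2] + B[2][2] = 3 + -1 = 2) = 2 (attained at k = 2)
  C[2][0] = min over k of (A[2][0] + B[0][0] = 6 + -2 = 4, A[2][1] + B[1][0] = 1 + 5 = 6, A[2][2] + B[2][0] = -2 + -2 = -4) = -4 (attained at k = 2)
  C[2][1] = min over k of (A[2][0] + B[0][1] = 6 + 7 = 13, A[2][1] + B[1][1] = 1 + 8 = 9, A[2][2] + B[2][1] = -2 + 1 = -1) = -1 (attained at k = 2)
  C[2][2] = min over k of (A[2][0] + B[0][2] = 6 + 6 = 12, A[2][1] + B[1][2] = 1 + 10 = 11, A[2][2] + B[2][2] = -2 + -1 = -3) = -3 (attained at k = 2)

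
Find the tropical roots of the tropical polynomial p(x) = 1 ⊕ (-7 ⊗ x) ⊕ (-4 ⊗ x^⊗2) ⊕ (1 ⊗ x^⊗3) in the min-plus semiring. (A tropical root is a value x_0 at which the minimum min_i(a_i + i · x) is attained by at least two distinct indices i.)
Roots: {-5, -3, 8}

Each tropical root is a break point of the lower envelope of the lines y = a_i + i · x (there are 4 lines, with slopes 0, 1, ..., 3). Only the lines that attain the minimum somewhere contribute to roots; other lines are dominated. Here the surviving (envelope) indices are i = 3, i = 2, i = 1, i = 0.
Intersections between consecutive envelope lines give the roots: for adjacent envelope indices i < j the intersection is x = (a_i − a_j) / (j − i). Reading off the sorted break points: {-5, -3, 8}.
Verification: at each break x_0, at least two indices attain the minimum of min_i(a_i + i · x_0).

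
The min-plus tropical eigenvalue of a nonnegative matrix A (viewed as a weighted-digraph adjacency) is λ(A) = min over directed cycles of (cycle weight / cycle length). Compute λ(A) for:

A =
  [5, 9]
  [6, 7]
λ(A) = 5

Enumerate directed cycles and compute their means (weight / length). Sample:
  cycle 0 → 0: weight = 5, length = 1, mean = 5/1 ≈ 5.000
  cycle 1 → 1: weight = 7, length = 1, mean = 7/1 ≈ 7.000
  cycle 0 → 1 → 0: weight = 15, length = 2, mean = 15/2 ≈ 7.500
  cycle 1 → 0 → 1: weight = 15, length = 2, mean = 15/2 ≈ 7.500
Minimum mean = 5.000, attained e.g. along the cycle 0 → 0 with weight 5 and length 1. So λ(A) = 5/1 = 5.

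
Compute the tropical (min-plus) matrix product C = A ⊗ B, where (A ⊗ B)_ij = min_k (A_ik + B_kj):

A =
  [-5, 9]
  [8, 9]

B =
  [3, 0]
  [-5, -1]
A ⊗ B =
  [-2, -5]
  [4, 8]

Apply the min-plus product entry-by-entry:
  C[0][0] = min over k of (A[0][0] + B[0][0] = -5 + 3 = -2, A[0][1] + B[1][0] = 9 + -5 = 4) = -2 (attained at k = 0)
  C[0][1] = min over k of (A[0][0] + B[0][1] = -5 + 0 = -5, A[0][1] + B[1][1] = 9 + -1 = 8) = -5 (attained at k = 0)
  C[1][0] = min over k of (A[1][0] + B[0][0] = 8 + 3 = 11, A[1][1] + B[1][0] = 9 + -5 = 4) = 4 (attained at k = 1)
  C[1][1] = min over k of (A[1][0] + B[0][1] = 8 + 0 = 8, A[1][1] + B[1][1] = 9 + -1 = 8) = 8 (attained at k = 0)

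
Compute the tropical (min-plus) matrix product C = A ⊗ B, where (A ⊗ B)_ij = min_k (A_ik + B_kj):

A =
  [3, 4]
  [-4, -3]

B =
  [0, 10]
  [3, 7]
A ⊗ B =
  [3, 11]
  [-4, 4]

Apply the min-plus product entry-by-entry:
  C[0][0] = min over k of (A[0][0] + B[0][0] = 3 + 0 = 3, A[0][1] + B[1][0] = 4 + 3 = 7) = 3 (attained at k = 0)
  C[0][1] = min over k of (A[0][0] + B[0][1] = 3 + 10 = 13, A[0][1] + B[1][1] = 4 + 7 = 11) = 11 (attained at k = 1)
  C[1][0] = min over k of (A[1][0] + B[0][0] = -4 + 0 = -4, A[1][1] + B[1][0] = -3 + 3 = 0) = -4 (attained at k = 0)
  C[1][1] = min over k of (A[1][0] + B[0][1] = -4 + 10 = 6, A[1][1] + B[1][1] = -3 + 7 = 4) = 4 (attained at k = 1)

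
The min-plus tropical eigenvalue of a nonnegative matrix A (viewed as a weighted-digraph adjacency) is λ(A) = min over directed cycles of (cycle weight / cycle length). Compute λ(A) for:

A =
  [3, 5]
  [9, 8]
λ(A) = 3

Enumerate directed cycles and compute their means (weight / length). Sample:
  cycle 0 → 0: weight = 3, length = 1, mean = 3/1 ≈ 3.000
  cycle 1 → 1: weight = 8, length = 1, mean = 8/1 ≈ 8.000
  cycle 0 → 1 → 0: weight = 14, length = 2, mean = 14/2 ≈ 7.000
  cycle 1 → 0 → 1: weight = 14, length = 2, mean = 14/2 ≈ 7.000
Minimum mean = 3.000, attained e.g. along the cycle 0 → 0 with weight 3 and length 1. So λ(A) = 3/1 = 3.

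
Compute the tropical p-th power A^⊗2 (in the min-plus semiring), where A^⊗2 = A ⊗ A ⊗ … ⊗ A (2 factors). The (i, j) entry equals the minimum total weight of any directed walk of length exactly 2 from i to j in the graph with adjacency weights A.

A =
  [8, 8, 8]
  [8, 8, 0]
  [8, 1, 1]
A^⊗2 =
  [16, 9, 8]
  [8, 1, 1]
  [9, 2, 1]

Each entry (A^⊗2)_ij equals the minimum over all length-2 walks i = v_0 → v_1 → … → v_2 = j of Σ_t A[v_t][v_{t+1}]. For example, for (i, j) = (0, 2) we minimise over 3 possible intermediate vertex sequences; the minimum is 8, attained along the walk 0 → 1 → 2.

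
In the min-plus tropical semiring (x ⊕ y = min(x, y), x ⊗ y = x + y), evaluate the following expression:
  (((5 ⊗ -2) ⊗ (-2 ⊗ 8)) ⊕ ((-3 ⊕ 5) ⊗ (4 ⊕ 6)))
(((5 ⊗ -2) ⊗ (-2 ⊗ 8)) ⊕ ((-3 ⊕ 5) ⊗ (4 ⊕ 6))) = 1

Expand innermost to outermost. Recall ⊕ takes the minimum of its arguments and ⊗ takes their sum. Working out the expression (((5 ⊗ -2) ⊗ (-2 ⊗ 8)) ⊕ ((-3 ⊕ 5) ⊗ (4 ⊕ 6))) gives 1.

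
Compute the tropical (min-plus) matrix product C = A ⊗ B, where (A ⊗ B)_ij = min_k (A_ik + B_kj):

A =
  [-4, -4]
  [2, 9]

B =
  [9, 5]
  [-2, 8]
A ⊗ B =
  [-6, 1]
  [7, 7]

Apply the min-plus product entry-by-entry:
  C[0][0] = min over k of (A[0][0] + B[0][0] = -4 + 9 = 5, A[0][1] + B[1][0] = -4 + -2 = -6) = -6 (attained at k = 1)
  C[0][1] = min over k of (A[0][0] + B[0][1] = -4 + 5 = 1, A[0][1] + B[1][1] = -4 + 8 = 4) = 1 (attained at k = 0)
  C[1][0] = min over k of (A[1][0] + B[0][0] = 2 + 9 = 11, A[1][1] + B[1][0] = 9 + -2 = 7) = 7 (attained at k = 1)
  C[1][1] = min over k of (A[1][0] + B[0][1] = 2 + 5 = 7, A[1][1] + B[1][1] = 9 + 8 = 17) = 7 (attained at k = 0)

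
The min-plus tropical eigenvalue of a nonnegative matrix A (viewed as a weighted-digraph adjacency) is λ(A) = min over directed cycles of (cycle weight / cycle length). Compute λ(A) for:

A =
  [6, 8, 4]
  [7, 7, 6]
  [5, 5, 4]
λ(A) = 4

Enumerate directed cycles and compute their means (weight / length). Sample:
  cycle 0 → 0: weight = 6, length = 1, mean = 6/1 ≈ 6.000
  cycle 1 → 1: weight = 7, length = 1, mean = 7/1 ≈ 7.000
  cycle 2 → 2: weight = 4, length = 1, mean = 4/1 ≈ 4.000
  cycle 0 → 1 → 0: weight = 15, length = 2, mean = 15/2 ≈ 7.500
  cycle 0 → 2 → 0: weight = 9, length = 2, mean = 9/2 ≈ 4.500
  cycle 1 → 0 → 1: weight = 15, length = 2, mean = 15/2 ≈ 7.500
Minimum mean = 4.000, attained e.g. along the cycle 2 → 2 with weight 4 and length 1. So λ(A) = 4/1 = 4.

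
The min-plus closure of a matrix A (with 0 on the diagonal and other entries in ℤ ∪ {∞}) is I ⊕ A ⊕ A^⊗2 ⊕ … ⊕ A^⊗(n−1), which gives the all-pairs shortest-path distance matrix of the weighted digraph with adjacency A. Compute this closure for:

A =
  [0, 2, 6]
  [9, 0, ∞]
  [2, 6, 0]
Closure =
  [0, 2, 6]
  [9, 0, 15]
  [2, 4, 0]

This is the Floyd-Warshall all-pairs shortest-path computation. For each intermediate vertex k = 0, 1, …, 2, update dist[i][j] ← min(dist[i][j], dist[i][k] + dist[k][j]). The final matrix gives, for each (i, j), the minimum total weight of any directed path from i to j (possibly empty when i = j).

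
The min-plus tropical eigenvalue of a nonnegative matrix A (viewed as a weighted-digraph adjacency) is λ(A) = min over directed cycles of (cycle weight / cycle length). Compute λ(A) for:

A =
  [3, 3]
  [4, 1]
λ(A) = 1

Enumerate directed cycles and compute their means (weight / length). Sample:
  cycle 0 → 0: weight = 3, length = 1, mean = 3/1 ≈ 3.000
  cycle 1 → 1: weight = 1, length = 1, mean = 1/1 ≈ 1.000
  cycle 0 → 1 → 0: weight = 7, length = 2, mean = 7/2 ≈ 3.500
  cycle 1 → 0 → 1: weight = 7, length = 2, mean = 7/2 ≈ 3.500
Minimum mean = 1.000, attained e.g. along the cycle 1 → 1 with weight 1 and length 1. So λ(A) = 1/1 = 1.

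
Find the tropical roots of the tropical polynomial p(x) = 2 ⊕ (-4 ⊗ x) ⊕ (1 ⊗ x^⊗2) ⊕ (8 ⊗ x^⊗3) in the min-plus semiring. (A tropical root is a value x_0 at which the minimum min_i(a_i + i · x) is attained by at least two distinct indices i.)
Roots: {-7, -5, 6}

Each tropical root is a break point of the lower envelope of the lines y = a_i + i · x (there are 4 lines, with slopes 0, 1, ..., 3). Only the lines that attain the minimum somewhere contribute to roots; other lines are dominated. Here the surviving (envelope) indices are i = 3, i = 2, i = 1, i = 0.
Intersections between consecutive envelope lines give the roots: for adjacent envelope indices i < j the intersection is x = (a_i − a_j) / (j − i). Reading off the sorted break points: {-7, -5, 6}.
Verification: at each break x_0, at least two indices attain the minimum of min_i(a_i + i · x_0).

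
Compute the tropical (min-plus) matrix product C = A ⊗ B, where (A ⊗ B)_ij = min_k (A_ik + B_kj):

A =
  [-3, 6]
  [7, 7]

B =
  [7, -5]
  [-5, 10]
A ⊗ B =
  [1, -8]
  [2, 2]

Apply the min-plus product entry-by-entry:
  C[0][0] = min over k of (A[0][0] + B[0][0] = -3 + 7 = 4, A[0][1] + B[1][0] = 6 + -5 = 1) = 1 (attained at k = 1)
  C[0][1] = min over k of (A[0][0] + B[0][1] = -3 + -5 = -8, A[0][1] + B[1][1] = 6 + 10 = 16) = -8 (attained at k = 0)
  C[1][0] = min over k of (A[1][0] + B[0][0] = 7 + 7 = 14, A[1][1] + B[1][0] = 7 + -5 = 2) = 2 (attained at k = 1)
  C[1][1] = min over k of (A[1][0] + B[0][1] = 7 + -5 = 2, A[1][1] + B[1][1] = 7 + 10 = 17) = 2 (attained at k = 0)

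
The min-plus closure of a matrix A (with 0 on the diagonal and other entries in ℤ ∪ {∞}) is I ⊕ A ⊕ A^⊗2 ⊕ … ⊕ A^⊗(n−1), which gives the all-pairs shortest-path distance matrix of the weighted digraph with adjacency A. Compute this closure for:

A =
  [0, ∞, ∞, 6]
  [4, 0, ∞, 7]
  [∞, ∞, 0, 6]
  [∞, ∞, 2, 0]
Closure =
  [0, ∞, 8, 6]
  [4, 0, 9, 7]
  [∞, ∞, 0, 6]
  [∞, ∞, 2, 0]

This is the Floyd-Warshall all-pairs shortest-path computation. For each intermediate vertex k = 0, 1, …, 3, update dist[i][j] ← min(dist[i][j], dist[i][k] + dist[k][j]). The final matrix gives, for each (i, j), the minimum total weight of any directed path from i to j (possibly empty when i = j).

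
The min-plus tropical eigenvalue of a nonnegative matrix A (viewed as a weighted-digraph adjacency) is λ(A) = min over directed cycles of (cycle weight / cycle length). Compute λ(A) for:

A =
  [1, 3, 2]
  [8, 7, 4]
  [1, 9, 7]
λ(A) = 1

Enumerate directed cycles and compute their means (weight / length). Sample:
  cycle 0 → 0: weight = 1, length = 1, mean = 1/1 ≈ 1.000
  cycle 1 → 1: weight = 7, length = 1, mean = 7/1 ≈ 7.000
  cycle 2 → 2: weight = 7, length = 1, mean = 7/1 ≈ 7.000
  cycle 0 → 1 → 0: weight = 11, length = 2, mean = 11/2 ≈ 5.500
  cycle 0 → 2 → 0: weight = 3, length = 2, mean = 3/2 ≈ 1.500
  cycle 1 → 0 → 1: weight = 11, length = 2, mean = 11/2 ≈ 5.500
Minimum mean = 1.000, attained e.g. along the cycle 0 → 0 with weight 1 and length 1. So λ(A) = 1/1 = 1.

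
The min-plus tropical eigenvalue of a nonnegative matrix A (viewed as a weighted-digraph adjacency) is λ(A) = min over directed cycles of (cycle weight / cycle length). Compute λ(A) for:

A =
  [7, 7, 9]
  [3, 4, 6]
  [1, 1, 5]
λ(A) = 7/2

Enumerate directed cycles and compute their means (weight / length). Sample:
  cycle 0 → 0: weight = 7, length = 1, mean = 7/1 ≈ 7.000
  cycle 1 → 1: weight = 4, length = 1, mean = 4/1 ≈ 4.000
  cycle 2 → 2: weight = 5, length = 1, mean = 5/1 ≈ 5.000
  cycle 0 → 1 → 0: weight = 10, length = 2, mean = 10/2 ≈ 5.000
  cycle 0 → 2 → 0: weight = 10, length = 2, mean = 10/2 ≈ 5.000
  cycle 1 → 0 → 1: weight = 10, length = 2, mean = 10/2 ≈ 5.000
Minimum mean = 3.500, attained e.g. along the cycle 1 → 2 → 1 with weight 7 and length 2. So λ(A) = 7/2 = 7/2.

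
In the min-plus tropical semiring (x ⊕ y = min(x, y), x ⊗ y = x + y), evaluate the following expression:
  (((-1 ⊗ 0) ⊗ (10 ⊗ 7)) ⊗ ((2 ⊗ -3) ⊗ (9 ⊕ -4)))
(((-1 ⊗ 0) ⊗ (10 ⊗ 7)) ⊗ ((2 ⊗ -3) ⊗ (9 ⊕ -4))) = 11

Expand innermost to outermost. Recall ⊕ takes the minimum of its arguments and ⊗ takes their sum. Working out the expression (((-1 ⊗ 0) ⊗ (10 ⊗ 7)) ⊗ ((2 ⊗ -3) ⊗ (9 ⊕ -4))) gives 11.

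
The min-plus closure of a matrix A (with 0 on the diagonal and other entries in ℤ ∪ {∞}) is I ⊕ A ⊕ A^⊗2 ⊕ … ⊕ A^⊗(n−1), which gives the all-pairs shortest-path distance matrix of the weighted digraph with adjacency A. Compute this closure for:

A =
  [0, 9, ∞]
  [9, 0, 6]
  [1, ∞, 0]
Closure =
  [0, 9, 15]
  [7, 0, 6]
  [1, 10, 0]

This is the Floyd-Warshall all-pairs shortest-path computation. For each intermediate vertex k = 0, 1, …, 2, update dist[i][j] ← min(dist[i][j], dist[i][k] + dist[k][j]). The final matrix gives, for each (i, j), the minimum total weight of any directed path from i to j (possibly empty when i = j).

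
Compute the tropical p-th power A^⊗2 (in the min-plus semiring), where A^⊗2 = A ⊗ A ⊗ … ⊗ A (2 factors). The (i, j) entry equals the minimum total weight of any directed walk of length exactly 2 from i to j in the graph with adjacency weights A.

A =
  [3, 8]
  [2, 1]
A^⊗2 =
  [6, 9]
  [3, 2]

Each entry (A^⊗2)_ij equals the minimum over all length-2 walks i = v_0 → v_1 → … → v_2 = j of Σ_t A[v_t][v_{t+1}]. For example, for (i, j) = (0, 1) we minimise over 2 possible intermediate vertex sequences; the minimum is 9, attained along the walk 0 → 1 → 1.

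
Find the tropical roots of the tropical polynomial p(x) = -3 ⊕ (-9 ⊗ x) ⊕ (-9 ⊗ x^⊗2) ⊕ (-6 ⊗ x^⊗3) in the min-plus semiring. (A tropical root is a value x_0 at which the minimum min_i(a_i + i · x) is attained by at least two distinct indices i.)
Roots: {-3, 0, 6}

Each tropical root is a break point of the lower envelope of the lines y = a_i + i · x (there are 4 lines, with slopes 0, 1, ..., 3). Only the lines that attain the minimum somewhere contribute to roots; other lines are dominated. Here the surviving (envelope) indices are i = 3, i = 2, i = 1, i = 0.
Intersections between consecutive envelope lines give the roots: for adjacent envelope indices i < j the intersection is x = (a_i − a_j) / (j − i). Reading off the sorted break points: {-3, 0, 6}.
Verification: at each break x_0, at least two indices attain the minimum of min_i(a_i + i · x_0).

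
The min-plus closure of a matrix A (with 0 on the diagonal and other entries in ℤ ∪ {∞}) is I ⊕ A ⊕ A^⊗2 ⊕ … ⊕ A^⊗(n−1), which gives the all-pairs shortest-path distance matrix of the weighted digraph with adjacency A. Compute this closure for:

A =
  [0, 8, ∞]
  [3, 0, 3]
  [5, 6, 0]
Closure =
  [0, 8, 11]
  [3, 0, 3]
  [5, 6, 0]

This is the Floyd-Warshall all-pairs shortest-path computation. For each intermediate vertex k = 0, 1, …, 2, update dist[i][j] ← min(dist[i][j], dist[i][k] + dist[k][j]). The final matrix gives, for each (i, j), the minimum total weight of any directed path from i to j (possibly empty when i = j).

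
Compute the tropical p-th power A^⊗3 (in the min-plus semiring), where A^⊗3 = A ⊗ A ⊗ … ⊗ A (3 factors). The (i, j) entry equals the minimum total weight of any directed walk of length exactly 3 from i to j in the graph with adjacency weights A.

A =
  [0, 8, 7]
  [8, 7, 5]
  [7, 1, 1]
A^⊗3 =
  [0, 8, 7]
  [8, 7, 7]
  [7, 3, 3]

Each entry (A^⊗3)_ij equals the minimum over all length-3 walks i = v_0 → v_1 → … → v_3 = j of Σ_t A[v_t][v_{t+1}]. For example, for (i, j) = (0, 2) we minimise over 9 possible intermediate vertex sequences; the minimum is 7, attained along the walk 0 → 0 → 0 → 2.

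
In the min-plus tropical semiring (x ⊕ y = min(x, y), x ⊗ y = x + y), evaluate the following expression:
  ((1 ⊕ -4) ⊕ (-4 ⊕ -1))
((1 ⊕ -4) ⊕ (-4 ⊕ -1)) = -4

Expand innermost to outermost. Recall ⊕ takes the minimum of its arguments and ⊗ takes their sum. Working out the expression ((1 ⊕ -4) ⊕ (-4 ⊕ -1)) gives -4.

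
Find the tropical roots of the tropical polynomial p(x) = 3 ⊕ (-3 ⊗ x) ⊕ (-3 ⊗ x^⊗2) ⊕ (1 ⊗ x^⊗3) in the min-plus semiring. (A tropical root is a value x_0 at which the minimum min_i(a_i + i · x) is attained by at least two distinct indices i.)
Roots: {-4, 0, 6}

Each tropical root is a break point of the lower envelope of the lines y = a_i + i · x (there are 4 lines, with slopes 0, 1, ..., 3). Only the lines that attain the minimum somewhere contribute to roots; other lines are dominated. Here the surviving (envelope) indices are i = 3, i = 2, i = 1, i = 0.
Intersections between consecutive envelope lines give the roots: for adjacent envelope indices i < j the intersection is x = (a_i − a_j) / (j − i). Reading off the sorted break points: {-4, 0, 6}.
Verification: at each break x_0, at least two indices attain the minimum of min_i(a_i + i · x_0).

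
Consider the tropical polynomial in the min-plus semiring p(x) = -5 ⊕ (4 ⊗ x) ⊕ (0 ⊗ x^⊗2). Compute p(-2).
p(-2) = -5

A tropical monomial a ⊗ x^⊗i evaluates to a + i · x. Evaluating each term at x = -2:
  Term 0 contributes -5 + 0 · -2 = -5
  Term 1 contributes 4 + 1 · -2 = 2
  Term 2 contributes 0 + 2 · -2 = -4
p(-2) = ⊕ of these = min[-5, 2, -4] = -5.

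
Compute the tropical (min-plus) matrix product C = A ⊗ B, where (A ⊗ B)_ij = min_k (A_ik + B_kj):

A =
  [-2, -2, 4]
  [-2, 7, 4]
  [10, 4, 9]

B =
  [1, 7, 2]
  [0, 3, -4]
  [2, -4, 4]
A ⊗ B =
  [-2, 0, -6]
  [-1, 0, 0]
  [4, 5, 0]

Apply the min-plus product entry-by-entry:
  C[0][0] = min over k of (A[0][0] + B[0][0] = -2 + 1 = -1, A[0][1] + B[1][0] = -2 + 0 = -2, A[0][2] + B[2][0] = 4 + 2 = 6) = -2 (attained at k = 1)
  C[0][1] = min over k of (A[0][0] + B[0][1] = -2 + 7 = 5, A[0][1] + B[1][1] = -2 + 3 = 1, A[0][2] + B[2][1] = 4 + -4 = 0) = 0 (attained at k = 2)
  C[0][2] = min over k of (A[0][0] + B[0][2] = -2 + 2 = 0, A[0][1] + B[1][2] = -2 + -4 = -6, A[0][2] + B[2][2] = 4 + 4 = 8) = -6 (attained at k = 1)
  C[1][0] = min over k of (A[1][0] + B[0][0] = -2 + 1 = -1, A[1][1] + B[1][0] = 7 + 0 = 7, A[1][2] + B[2][0] = 4 + 2 = 6) = -1 (attained at k = 0)
  C[1][1] = min over k of (A[1][0] + B[0][1] = -2 + 7 = 5, A[1][1] + B[1][1] = 7 + 3 = 10, A[1][2] + B[2][1] = 4 + -4 = 0) = 0 (attained at k = 2)
  C[1][2] = min over k of (A[1][0] + B[0][2] = -2 + 2 = 0, A[1][1] + B[1][2] = 7 + -4 = 3, A[1][2] + B[2][2] = 4 + 4 = 8) = 0 (attained at k = 0)
  C[2][0] = min over k of (A[2][0] + B[0][0] = 10 + 1 = 11, A[2][1] + B[1][0] = 4 + 0 = 4, A[2][2] + B[2][0] = 9 + 2 = 11) = 4 (attained at k = 1)
  C[2][1] = min over k of (A[2][0] + B[0][1] = 10 + 7 = 17, A[2][1] + B[1][1] = 4 + 3 = 7, A[2][2] + B[2][1] = 9 + -4 = 5) = 5 (attained at k = 2)
  C[2][2] = min over k of (A[2][0] + B[0][2] = 10 + 2 = 12, A[2][1] + B[1][2] = 4 + -4 = 0, A[2][2] + B[2][2] = 9 + 4 = 13) = 0 (attained at k = 1)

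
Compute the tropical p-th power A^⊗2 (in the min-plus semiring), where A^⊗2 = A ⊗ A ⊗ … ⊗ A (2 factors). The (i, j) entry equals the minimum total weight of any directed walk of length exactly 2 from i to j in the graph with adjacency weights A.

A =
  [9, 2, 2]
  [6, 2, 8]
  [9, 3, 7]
A^⊗2 =
  [8, 4, 9]
  [8, 4, 8]
  [9, 5, 11]

Each entry (A^⊗2)_ij equals the minimum over all length-2 walks i = v_0 → v_1 → … → v_2 = j of Σ_t A[v_t][v_{t+1}]. For example, for (i, j) = (0, 2) we minimise over 3 possible intermediate vertex sequences; the minimum is 9, attained along the walk 0 → 2 → 2.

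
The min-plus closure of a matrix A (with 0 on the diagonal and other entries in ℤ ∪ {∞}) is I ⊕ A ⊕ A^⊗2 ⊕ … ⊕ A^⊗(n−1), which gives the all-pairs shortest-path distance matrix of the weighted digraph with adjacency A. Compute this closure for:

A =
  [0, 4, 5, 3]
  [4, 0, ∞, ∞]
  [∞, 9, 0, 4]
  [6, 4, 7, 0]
Closure =
  [0, 4, 5, 3]
  [4, 0, 9, 7]
  [10, 8, 0, 4]
  [6, 4, 7, 0]

This is the Floyd-Warshall all-pairs shortest-path computation. For each intermediate vertex k = 0, 1, …, 3, update dist[i][j] ← min(dist[i][j], dist[i][k] + dist[k][j]). The final matrix gives, for each (i, j), the minimum total weight of any directed path from i to j (possibly empty when i = j).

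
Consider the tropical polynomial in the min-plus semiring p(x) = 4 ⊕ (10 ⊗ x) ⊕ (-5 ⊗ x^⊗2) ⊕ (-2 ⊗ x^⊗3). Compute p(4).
p(4) = 3

A tropical monomial a ⊗ x^⊗i evaluates to a + i · x. Evaluating each term at x = 4:
  Term 0 contributes 4 + 0 · 4 = 4
  Term 1 contributes 10 + 1 · 4 = 14
  Term 2 contributes -5 + 2 · 4 = 3
  Term 3 contributes -2 + 3 · 4 = 10
p(4) = ⊕ of these = min[4, 14, 3, 10] = 3.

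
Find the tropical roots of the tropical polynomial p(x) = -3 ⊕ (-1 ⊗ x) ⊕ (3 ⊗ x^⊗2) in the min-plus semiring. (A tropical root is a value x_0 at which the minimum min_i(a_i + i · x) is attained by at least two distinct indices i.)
Roots: {-4, -2}

Each tropical root is a break point of the lower envelope of the lines y = a_i + i · x (there are 3 lines, with slopes 0, 1, ..., 2). Only the lines that attain the minimum somewhere contribute to roots; other lines are dominated. Here the surviving (envelope) indices are i = 2, i = 1, i = 0.
Intersections between consecutive envelope lines give the roots: for adjacent envelope indices i < j the intersection is x = (a_i − a_j) / (j − i). Reading off the sorted break points: {-4, -2}.
Verification: at each break x_0, at least two indices attain the minimum of min_i(a_i + i · x_0).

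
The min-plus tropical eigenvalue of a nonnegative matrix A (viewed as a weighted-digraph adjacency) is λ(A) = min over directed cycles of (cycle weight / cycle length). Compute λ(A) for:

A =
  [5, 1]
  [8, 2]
λ(A) = 2

Enumerate directed cycles and compute their means (weight / length). Sample:
  cycle 0 → 0: weight = 5, length = 1, mean = 5/1 ≈ 5.000
  cycle 1 → 1: weight = 2, length = 1, mean = 2/1 ≈ 2.000
  cycle 0 → 1 → 0: weight = 9, length = 2, mean = 9/2 ≈ 4.500
  cycle 1 → 0 → 1: weight = 9, length = 2, mean = 9/2 ≈ 4.500
Minimum mean = 2.000, attained e.g. along the cycle 1 → 1 with weight 2 and length 1. So λ(A) = 2/1 = 2.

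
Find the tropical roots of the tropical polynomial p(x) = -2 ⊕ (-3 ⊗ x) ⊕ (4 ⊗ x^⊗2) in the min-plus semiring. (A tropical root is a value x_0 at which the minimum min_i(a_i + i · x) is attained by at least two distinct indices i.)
Roots: {-7, 1}

Each tropical root is a break point of the lower envelope of the lines y = a_i + i · x (there are 3 lines, with slopes 0, 1, ..., 2). Only the lines that attain the minimum somewhere contribute to roots; other lines are dominated. Here the surviving (envelope) indices are i = 2, i = 1, i = 0.
Intersections between consecutive envelope lines give the roots: for adjacent envelope indices i < j the intersection is x = (a_i − a_j) / (j − i). Reading off the sorted break points: {-7, 1}.
Verification: at each break x_0, at least two indices attain the minimum of min_i(a_i + i · x_0).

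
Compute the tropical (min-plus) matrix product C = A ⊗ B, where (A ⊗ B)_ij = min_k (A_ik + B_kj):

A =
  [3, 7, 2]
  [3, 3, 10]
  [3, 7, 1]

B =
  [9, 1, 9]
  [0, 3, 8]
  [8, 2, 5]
A ⊗ B =
  [7, 4, 7]
  [3, 4, 11]
  [7, 3, 6]

Apply the min-plus product entry-by-entry:
  C[0][0] = min over k of (A[0][0] + B[0][0] = 3 + 9 = 12, A[0][1] + B[1][0] = 7 + 0 = 7, A[0][2] + B[2][0] = 2 + 8 = 10) = 7 (attained at k = 1)
  C[0][1] = min over k of (A[0][0] + B[0][1] = 3 + 1 = 4, A[0][1] + B[1][1] = 7 + 3 = 10, A[0][2] + B[2][1] = 2 + 2 = 4) = 4 (attained at k = 0)
  C[0][2] = min over k of (A[0][0] + B[0][2] = 3 + 9 = 12, A[0][1] + B[1][2] = 7 + 8 = 15, A[0][2] + B[2][2] = 2 + 5 = 7) = 7 (attained at k = 2)
  C[1][0] = min over k of (A[1][0] + B[0][0] = 3 + 9 = 12, A[1][1] + B[1][0] = 3 + 0 = 3, A[1][2] + B[2][0] = 10 + 8 = 18) = 3 (attained at k = 1)
  C[1][1] = min over k of (A[1][0] + B[0][1] = 3 + 1 = 4, A[1][1] + B[1][1] = 3 + 3 = 6, A[1][2] + B[2][1] = 10 + 2 = 12) = 4 (attained at k = 0)
  C[1][2] = min over k of (A[1][0] + B[0][2] = 3 + 9 = 12, A[1][1] + B[1][2] = 3 + 8 = 11, A[1][2] + B[2][2] = 10 + 5 = 15) = 11 (attained at k = 1)
  C[2][0] = min over k of (A[2][0] + B[0][0] = 3 + 9 = 12, A[2][1] + B[1][0] = 7 + 0 = 7, A[2][2] + B[2][0] = 1 + 8 = 9) = 7 (attained at k = 1)
  C[2][1] = min over k of (A[2][0] + B[0][1] = 3 + 1 = 4, A[2][1] + B[1][1] = 7 + 3 = 10, A[2][2] + B[2][1] = 1 + 2 = 3) = 3 (attained at k = 2)
  C[2][2] = min over k of (A[2][0] + B[0][2] = 3 + 9 = 12, A[2][1] + B[1][2] = 7 + 8 = 15, A[2][2] + B[2][2] = 1 + 5 = 6) = 6 (attained at k = 2)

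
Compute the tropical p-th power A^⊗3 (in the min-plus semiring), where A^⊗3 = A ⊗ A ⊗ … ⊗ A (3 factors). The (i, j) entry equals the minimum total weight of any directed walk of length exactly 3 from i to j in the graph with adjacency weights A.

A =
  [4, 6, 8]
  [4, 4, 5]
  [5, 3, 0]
A^⊗3 =
  [12, 11, 8]
  [10, 8, 5]
  [5, 3, 0]

Each entry (A^⊗3)_ij equals the minimum over all length-3 walks i = v_0 → v_1 → … → v_3 = j of Σ_t A[v_t][v_{t+1}]. For example, for (i, j) = (0, 2) we minimise over 9 possible intermediate vertex sequences; the minimum is 8, attained along the walk 0 → 2 → 2 → 2.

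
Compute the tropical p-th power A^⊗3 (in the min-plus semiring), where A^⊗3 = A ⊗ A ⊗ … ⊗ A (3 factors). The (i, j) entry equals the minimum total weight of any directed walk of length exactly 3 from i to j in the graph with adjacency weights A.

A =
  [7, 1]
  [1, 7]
A^⊗3 =
  [9, 3]
  [3, 9]

Each entry (A^⊗3)_ij equals the minimum over all length-3 walks i = v_0 → v_1 → … → v_3 = j of Σ_t A[v_t][v_{t+1}]. For example, for (i, j) = (0, 1) we minimise over 4 possible intermediate vertex sequences; the minimum is 3, attained along the walk 0 → 1 → 0 → 1.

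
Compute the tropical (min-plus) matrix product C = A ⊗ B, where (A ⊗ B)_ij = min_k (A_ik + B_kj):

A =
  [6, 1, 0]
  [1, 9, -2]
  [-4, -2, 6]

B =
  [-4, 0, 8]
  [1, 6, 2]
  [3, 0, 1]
A ⊗ B =
  [2, 0, 1]
  [-3, -2, -1]
  [-8, -4, 0]

Apply the min-plus product entry-by-entry:
  C[0][0] = min over k of (A[0][0] + B[0][0] = 6 + -4 = 2, A[0][1] + B[1][0] = 1 + 1 = 2, A[0][2] + B[2][0] = 0 + 3 = 3) = 2 (attained at k = 0)
  C[0][1] = min over k of (A[0][0] + B[0][1] = 6 + 0 = 6, A[0][1] + B[1][1] = 1 + 6 = 7, A[0][2] + B[2][1] = 0 + 0 = 0) = 0 (attained at k = 2)
  C[0][2] = min over k of (A[0][0] + B[0][2] = 6 + 8 = 14, A[0][1] + B[1][2] = 1 + 2 = 3, A[0][2] + B[2][2] = 0 + 1 = 1) = 1 (attained at k = 2)
  C[1][0] = min over k of (A[1][0] + B[0][0] = 1 + -4 = -3, A[1][1] + B[1][0] = 9 + 1 = 10, A[1][2] + B[2][0] = -2 + 3 = 1) = -3 (attained at k = 0)
  C[1][1] = min over k of (A[1][0] + B[0][1] = 1 + 0 = 1, A[1][1] + B[1][1] = 9 + 6 = 15, A[1][2] + B[2][1] = -2 + 0 = -2) = -2 (attained at k = 2)
  C[1][2] = min over k of (A[1][0] + B[0][2] = 1 + 8 = 9, A[1][1] + B[1][2] = 9 + 2 = 11, A[1][2] + B[2][2] = -2 + 1 = -1) = -1 (attained at k = 2)
  C[2][0] = min over k of (A[2][0] + B[0][0] = -4 + -4 = -8, A[2][1] + B[1][0] = -2 + 1 = -1, A[2][2] + B[2][0] = 6 + 3 = 9) = -8 (attained at k = 0)
  C[2][1] = min over k of (A[2][0] + B[0][1] = -4 + 0 = -4, A[2][1] + B[1][1] = -2 + 6 = 4, A[2][2] + B[2][1] = 6 + 0 = 6) = -4 (attained at k = 0)
  C[2][2] = min over k of (A[2][0] + B[0][2] = -4 + 8 = 4, A[2][1] + B[1][2] = -2 + 2 = 0, A[2][2] + B[2][2] = 6 + 1 = 7) = 0 (attained at k = 1)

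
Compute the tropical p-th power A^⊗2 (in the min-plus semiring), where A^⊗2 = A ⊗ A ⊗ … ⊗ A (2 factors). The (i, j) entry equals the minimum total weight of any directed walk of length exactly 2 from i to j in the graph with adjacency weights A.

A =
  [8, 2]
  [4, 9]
A^⊗2 =
  [6, 10]
  [12, 6]

Each entry (A^⊗2)_ij equals the minimum over all length-2 walks i = v_0 → v_1 → … → v_2 = j of Σ_t A[v_t][v_{t+1}]. For example, for (i, j) = (0, 1) we minimise over 2 possible intermediate vertex sequences; the minimum is 10, attained along the walk 0 → 0 → 1.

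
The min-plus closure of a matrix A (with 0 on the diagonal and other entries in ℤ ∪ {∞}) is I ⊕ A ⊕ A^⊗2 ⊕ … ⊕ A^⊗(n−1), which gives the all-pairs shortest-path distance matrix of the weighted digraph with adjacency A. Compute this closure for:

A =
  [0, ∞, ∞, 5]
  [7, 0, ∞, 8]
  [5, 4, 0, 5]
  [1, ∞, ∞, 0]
Closure =
  [0, ∞, ∞, 5]
  [7, 0, ∞, 8]
  [5, 4, 0, 5]
  [1, ∞, ∞, 0]

This is the Floyd-Warshall all-pairs shortest-path computation. For each intermediate vertex k = 0, 1, …, 3, update dist[i][j] ← min(dist[i][j], dist[i][k] + dist[k][j]). The final matrix gives, for each (i, j), the minimum total weight of any directed path from i to j (possibly empty when i = j).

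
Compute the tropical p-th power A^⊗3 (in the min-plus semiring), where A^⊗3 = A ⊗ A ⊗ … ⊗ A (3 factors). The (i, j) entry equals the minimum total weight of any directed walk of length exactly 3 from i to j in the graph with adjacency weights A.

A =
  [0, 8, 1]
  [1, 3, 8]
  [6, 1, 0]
A^⊗3 =
  [0, 2, 1]
  [1, 3, 2]
  [2, 1, 0]

Each entry (A^⊗3)_ij equals the minimum over all length-3 walks i = v_0 → v_1 → … → v_3 = j of Σ_t A[v_t][v_{t+1}]. For example, for (i, j) = (0, 2) we minimise over 9 possible intermediate vertex sequences; the minimum is 1, attained along the walk 0 → 0 → 0 → 2.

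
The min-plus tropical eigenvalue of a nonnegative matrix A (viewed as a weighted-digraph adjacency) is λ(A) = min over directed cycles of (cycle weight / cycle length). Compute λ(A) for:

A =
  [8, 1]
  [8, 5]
λ(A) = 9/2

Enumerate directed cycles and compute their means (weight / length). Sample:
  cycle 0 → 0: weight = 8, length = 1, mean = 8/1 ≈ 8.000
  cycle 1 → 1: weight = 5, length = 1, mean = 5/1 ≈ 5.000
  cycle 0 → 1 → 0: weight = 9, length = 2, mean = 9/2 ≈ 4.500
  cycle 1 → 0 → 1: weight = 9, length = 2, mean = 9/2 ≈ 4.500
Minimum mean = 4.500, attained e.g. along the cycle 0 → 1 → 0 with weight 9 and length 2. So λ(A) = 9/2 = 9/2.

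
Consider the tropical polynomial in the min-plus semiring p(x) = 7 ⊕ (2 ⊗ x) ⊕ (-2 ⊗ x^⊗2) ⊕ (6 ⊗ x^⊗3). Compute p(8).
p(8) = 7

A tropical monomial a ⊗ x^⊗i evaluates to a + i · x. Evaluating each term at x = 8:
  Term 0 contributes 7 + 0 · 8 = 7
  Term 1 contributes 2 + 1 · 8 = 10
  Term 2 contributes -2 + 2 · 8 = 14
  Term 3 contributes 6 + 3 · 8 = 30
p(8) = ⊕ of these = min[7, 10, 14, 30] = 7.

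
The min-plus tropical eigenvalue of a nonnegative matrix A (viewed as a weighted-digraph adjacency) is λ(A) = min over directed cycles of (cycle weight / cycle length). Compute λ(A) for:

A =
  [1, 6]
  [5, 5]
λ(A) = 1

Enumerate directed cycles and compute their means (weight / length). Sample:
  cycle 0 → 0: weight = 1, length = 1, mean = 1/1 ≈ 1.000
  cycle 1 → 1: weight = 5, length = 1, mean = 5/1 ≈ 5.000
  cycle 0 → 1 → 0: weight = 11, length = 2, mean = 11/2 ≈ 5.500
  cycle 1 → 0 → 1: weight = 11, length = 2, mean = 11/2 ≈ 5.500
Minimum mean = 1.000, attained e.g. along the cycle 0 → 0 with weight 1 and length 1. So λ(A) = 1/1 = 1.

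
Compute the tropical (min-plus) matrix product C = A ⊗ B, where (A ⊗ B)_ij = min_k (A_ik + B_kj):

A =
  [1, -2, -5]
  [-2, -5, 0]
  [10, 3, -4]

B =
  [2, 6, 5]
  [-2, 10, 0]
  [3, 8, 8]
A ⊗ B =
  [-4, 3, -2]
  [-7, 4, -5]
  [-1, 4, 3]

Apply the min-plus product entry-by-entry:
  C[0][0] = min over k of (A[0][0] + B[0][0] = 1 + 2 = 3, A[0][1] + B[1][0] = -2 + -2 = -4, A[0][2] + B[2][0] = -5 + 3 = -2) = -4 (attained at k = 1)
  C[0][1] = min over k of (A[0][0] + B[0][1] = 1 + 6 = 7, A[0][1] + B[1][1] = -2 + 10 = 8, A[0][2] + B[2][1] = -5 + 8 = 3) = 3 (attained at k = 2)
  C[0][2] = min over k of (A[0][0] + B[0][2] = 1 + 5 = 6, A[0][1] + B[1][2] = -2 + 0 = -2, A[0][2] + B[2][2] = -5 + 8 = 3) = -2 (attained at k = 1)
  C[1][0] = min over k of (A[1][0] + B[0][0] = -2 + 2 = 0, A[1][1] + B[1][0] = -5 + -2 = -7, A[1][2] + B[2][0] = 0 + 3 = 3) = -7 (attained at k = 1)
  C[1][1] = min over k of (A[1][0] + B[0][1] = -2 + 6 = 4, A[1][1] + B[1][1] = -5 + 10 = 5, A[1][2] + B[2][1] = 0 + 8 = 8) = 4 (attained at k = 0)
  C[1][2] = min over k of (A[1][0] + B[0][2] = -2 + 5 = 3, A[1][1] + B[1][2] = -5 + 0 = -5, A[1][2] + B[2][2] = 0 + 8 = 8) = -5 (attained at k = 1)
  C[2][0] = min over k of (A[2][0] + B[0][0] = 10 + 2 = 12, A[2][1] + B[1][0] = 3 + -2 = 1, A[2][2] + B[2][0] = -4 + 3 = -1) = -1 (attained at k = 2)
  C[2][1] = min over k of (A[2][0] + B[0][1] = 10 + 6 = 16, A[2][1] + B[1][1] = 3 + 10 = 13, A[2][2] + B[2][1] = -4 + 8 = 4) = 4 (attained at k = 2)
  C[2][2] = min over k of (A[2][0] + B[0][2] = 10 + 5 = 15, A[2][1] + B[1][2] = 3 + 0 = 3, A[2][2] + B[2][2] = -4 + 8 = 4) = 3 (attained at k = 1)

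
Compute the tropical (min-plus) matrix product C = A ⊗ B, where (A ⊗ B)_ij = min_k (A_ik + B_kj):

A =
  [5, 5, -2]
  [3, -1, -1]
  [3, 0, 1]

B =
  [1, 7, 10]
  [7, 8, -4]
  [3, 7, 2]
A ⊗ B =
  [1, 5, 0]
  [2, 6, -5]
  [4, 8, -4]

Apply the min-plus product entry-by-entry:
  C[0][0] = min over k of (A[0][0] + B[0][0] = 5 + 1 = 6, A[0][1] + B[1][0] = 5 + 7 = 12, A[0][2] + B[2][0] = -2 + 3 = 1) = 1 (attained at k = 2)
  C[0][1] = min over k of (A[0][0] + B[0][1] = 5 + 7 = 12, A[0][1] + B[1][1] = 5 + 8 = 13, A[0][2] + B[2][1] = -2 + 7 = 5) = 5 (attained at k = 2)
  C[0][2] = min over k of (A[0][0] + B[0][2] = 5 + 10 = 15, A[0][1] + B[1][2] = 5 + -4 = 1, A[0][2] + B[2][2] = -2 + 2 = 0) = 0 (attained at k = 2)
  C[1][0] = min over k of (A[1][0] + B[0][0] = 3 + 1 = 4, A[1][1] + B[1][0] = -1 + 7 = 6, A[1][2] + B[2][0] = -1 + 3 = 2) = 2 (attained at k = 2)
  C[1][1] = min over k of (A[1][0] + B[0][1] = 3 + 7 = 10, A[1][1] + B[1][1] = -1 + 8 = 7, A[1][2] + B[2][1] = -1 + 7 = 6) = 6 (attained at k = 2)
  C[1][2] = min over k of (A[1][0] + B[0][2] = 3 + 10 = 13, A[1][1] + B[1][2] = -1 + -4 = -5, A[1][2] + B[2][2] = -1 + 2 = 1) = -5 (attained at k = 1)
  C[2][0] = min over k of (A[2][0] + B[0][0] = 3 + 1 = 4, A[2][1] + B[1][0] = 0 + 7 = 7, A[2][2] + B[2][0] = 1 + 3 = 4) = 4 (attained at k = 0)
  C[2][1] = min over k of (A[2][0] + B[0][1] = 3 + 7 = 10, A[2][1] + B[1][1] = 0 + 8 = 8, A[2][2] + B[2][1] = 1 + 7 = 8) = 8 (attained at k = 1)
  C[2][2] = min over k of (A[2][0] + B[0][2] = 3 + 10 = 13, A[2][1] + B[1][2] = 0 + -4 = -4, A[2][2] + B[2][2] = 1 + 2 = 3) = -4 (attained at k = 1)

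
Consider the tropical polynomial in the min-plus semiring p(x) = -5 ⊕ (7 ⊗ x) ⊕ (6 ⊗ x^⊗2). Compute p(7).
p(7) = -5

A tropical monomial a ⊗ x^⊗i evaluates to a + i · x. Evaluating each term at x = 7:
  Term 0 contributes -5 + 0 · 7 = -5
  Term 1 contributes 7 + 1 · 7 = 14
  Term 2 contributes 6 + 2 · 7 = 20
p(7) = ⊕ of these = min[-5, 14, 20] = -5.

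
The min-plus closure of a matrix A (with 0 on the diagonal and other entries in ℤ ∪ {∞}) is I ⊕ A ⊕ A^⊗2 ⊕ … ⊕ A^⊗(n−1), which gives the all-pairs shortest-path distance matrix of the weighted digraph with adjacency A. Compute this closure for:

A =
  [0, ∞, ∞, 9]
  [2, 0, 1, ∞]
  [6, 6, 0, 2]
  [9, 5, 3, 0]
Closure =
  [0, 14, 12, 9]
  [2, 0, 1, 3]
  [6, 6, 0, 2]
  [7, 5, 3, 0]

This is the Floyd-Warshall all-pairs shortest-path computation. For each intermediate vertex k = 0, 1, …, 3, update dist[i][j] ← min(dist[i][j], dist[i][k] + dist[k][j]). The final matrix gives, for each (i, j), the minimum total weight of any directed path from i to j (possibly empty when i = j).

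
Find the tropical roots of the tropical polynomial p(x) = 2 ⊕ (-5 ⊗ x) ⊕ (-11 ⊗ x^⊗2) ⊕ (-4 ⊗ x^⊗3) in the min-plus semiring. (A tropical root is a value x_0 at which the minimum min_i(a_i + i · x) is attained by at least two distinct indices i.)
Roots: {-7, 6, 7}

Each tropical root is a break point of the lower envelope of the lines y = a_i + i · x (there are 4 lines, with slopes 0, 1, ..., 3). Only the lines that attain the minimum somewhere contribute to roots; other lines are dominated. Here the surviving (envelope) indices are i = 3, i = 2, i = 1, i = 0.
Intersections between consecutive envelope lines give the roots: for adjacent envelope indices i < j the intersection is x = (a_i − a_j) / (j − i). Reading off the sorted break points: {-7, 6, 7}.
Verification: at each break x_0, at least two indices attain the minimum of min_i(a_i + i · x_0).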